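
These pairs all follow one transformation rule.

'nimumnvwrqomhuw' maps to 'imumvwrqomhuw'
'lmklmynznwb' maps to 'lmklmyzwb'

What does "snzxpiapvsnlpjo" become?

The rule is to remove every "n".
For "snzxpiapvsnlpjo" the result is "szxpiapvslpjo".

szxpiapvslpjo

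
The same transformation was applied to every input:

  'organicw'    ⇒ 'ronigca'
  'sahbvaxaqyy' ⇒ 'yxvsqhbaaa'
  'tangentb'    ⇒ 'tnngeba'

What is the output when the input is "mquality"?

Looking at the pairs, the operation is to sort the characters into reverse alphabetical order, then delete the first character.
Applying that to "mquality" gives "utqmlia".

utqmlia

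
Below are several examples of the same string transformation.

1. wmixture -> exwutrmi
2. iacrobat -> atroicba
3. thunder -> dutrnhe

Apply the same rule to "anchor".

aronhc

Looking at the pairs, the operation is to sort the characters into reverse alphabetical order, then move the last character to the front.
"anchor" → "aronhc".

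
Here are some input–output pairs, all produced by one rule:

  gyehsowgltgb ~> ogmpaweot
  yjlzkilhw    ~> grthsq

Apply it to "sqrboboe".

ayzjw

Rule — shift every letter 8 places forward in the alphabet (wrapping around), then delete the last 3 characters.
Applying both steps to "sqrboboe": "ayzjwjwm", then "ayzjw".
(Check on "yjlzkilhw": → "grthsqtpe" → "grthsq" ✓)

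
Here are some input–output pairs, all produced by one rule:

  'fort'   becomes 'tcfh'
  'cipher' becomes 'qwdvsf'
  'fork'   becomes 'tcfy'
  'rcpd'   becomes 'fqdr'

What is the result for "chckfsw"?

Each output is the input with this applied: shift every letter 12 places backward in the alphabet (wrapping around).
Applying that to "chckfsw" gives "qvqytgk".

qvqytgk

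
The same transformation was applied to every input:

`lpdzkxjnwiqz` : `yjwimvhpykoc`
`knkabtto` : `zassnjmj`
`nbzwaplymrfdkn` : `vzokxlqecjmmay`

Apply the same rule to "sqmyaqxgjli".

The rule is to shift every letter 1 place backward in the alphabet (wrapping around), then move the first 3 characters to the end (rotate left by 3).
"sqmyaqxgjli" → "rplxzpwfikh" → "xzpwfikhrpl".

xzpwfikhrpl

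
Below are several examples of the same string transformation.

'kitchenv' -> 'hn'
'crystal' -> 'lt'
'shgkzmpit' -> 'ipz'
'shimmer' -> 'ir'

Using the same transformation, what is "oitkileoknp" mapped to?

The pattern: sort the characters into alphabetical order, then keep one character in every 3, starting at position 3 (positions 3rd, 6th, 9th, ...).
For "oitkileoknp", step one produces "eiikklnoopt"; step two turns that into "ilo".

ilo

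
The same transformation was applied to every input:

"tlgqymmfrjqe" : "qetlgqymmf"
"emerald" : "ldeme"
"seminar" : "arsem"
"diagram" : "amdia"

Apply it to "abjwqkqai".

aiabjwq

The rule is to move the last 2 characters to the front (rotate right by 2), then delete the last 2 characters.
Doing the same to "abjwqkqai": "aiabjwq".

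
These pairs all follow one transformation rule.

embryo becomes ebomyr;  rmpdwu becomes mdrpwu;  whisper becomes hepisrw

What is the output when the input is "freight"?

fehgrit

The pattern: sort the characters into alphabetical order, then swap each adjacent pair of characters (1↔2, 3↔4, ...).
"freight" → "efghirt" → "fehgrit".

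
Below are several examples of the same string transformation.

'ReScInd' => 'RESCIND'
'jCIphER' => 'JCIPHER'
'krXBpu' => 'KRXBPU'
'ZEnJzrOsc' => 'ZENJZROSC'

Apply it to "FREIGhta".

The transformation: convert every letter to uppercase.
On "FREIGhta" that produces "FREIGHTA".

FREIGHTA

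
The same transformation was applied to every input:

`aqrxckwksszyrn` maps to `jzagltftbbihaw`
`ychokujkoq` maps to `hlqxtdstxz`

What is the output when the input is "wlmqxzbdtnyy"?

Rule — shift every letter 9 places forward in the alphabet (wrapping around).
For "wlmqxzbdtnyy" the result is "fuvzgikmcwhh".

fuvzgikmcwhh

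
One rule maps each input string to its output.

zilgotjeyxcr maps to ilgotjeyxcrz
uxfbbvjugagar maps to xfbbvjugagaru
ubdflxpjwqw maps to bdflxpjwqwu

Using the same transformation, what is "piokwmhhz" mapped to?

What's happening: move the first character to the end.
So "piokwmhhz" becomes "iokwmhhzp".

iokwmhhzp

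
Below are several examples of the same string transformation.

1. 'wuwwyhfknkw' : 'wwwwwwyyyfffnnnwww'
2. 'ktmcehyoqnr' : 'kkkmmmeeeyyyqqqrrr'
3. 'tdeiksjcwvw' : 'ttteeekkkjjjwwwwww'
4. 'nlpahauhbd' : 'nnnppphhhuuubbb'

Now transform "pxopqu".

pppoooqqq

In each case the input is transformed by: keep every other character starting from the first (positions 1st, 3rd, 5th, ...), then repeat every character 3 times.
Starting from "pxopqu": after the first operation, "poq"; after the second, "pppoooqqq".
(Check on "tdeiksjcwvw": → "tekjww" → "ttteeekkkjjjwwwwww" ✓)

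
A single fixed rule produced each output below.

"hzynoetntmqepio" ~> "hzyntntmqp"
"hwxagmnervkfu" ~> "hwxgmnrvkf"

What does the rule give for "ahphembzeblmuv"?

The rule is to remove every vowel.
For "ahphembzeblmuv" the result is "hphmbzblmv".

hphmbzblmv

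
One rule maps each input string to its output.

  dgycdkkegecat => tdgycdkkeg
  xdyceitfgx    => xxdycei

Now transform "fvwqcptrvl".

lfvwqcp

In each case the input is transformed by: move the last character to the front, then delete the last 3 characters.
Working it through for "fvwqcptrvl": intermediate "lfvwqcptrv", final "lfvwqcp".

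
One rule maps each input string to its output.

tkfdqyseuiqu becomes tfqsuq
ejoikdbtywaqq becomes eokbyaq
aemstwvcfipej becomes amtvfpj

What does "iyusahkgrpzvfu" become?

Each output is the input with this applied: keep every other character starting from the first (positions 1st, 3rd, 5th, ...).
Applying that to "iyusahkgrpzvfu" gives "iuakrzf".

iuakrzf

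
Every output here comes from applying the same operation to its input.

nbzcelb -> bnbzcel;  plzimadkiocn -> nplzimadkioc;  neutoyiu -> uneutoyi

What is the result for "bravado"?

obravad

The rule is to move the last character to the front.
Applying that to "bravado" gives "obravad".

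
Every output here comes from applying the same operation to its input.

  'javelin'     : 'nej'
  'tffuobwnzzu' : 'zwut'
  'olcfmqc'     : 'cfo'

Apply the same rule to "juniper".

The pattern: keep one character in every 3, starting at position 1 (positions 1st, 4th, 7th, ...), then reverse the string.
Starting from "juniper": after the first operation, "jir"; after the second, "rij".

rij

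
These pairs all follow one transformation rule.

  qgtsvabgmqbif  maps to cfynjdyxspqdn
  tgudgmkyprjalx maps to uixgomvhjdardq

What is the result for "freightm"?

jqedfboc

What's happening: shift every letter 3 places backward in the alphabet (wrapping around), then reverse the string.
Working it through for "freightm": intermediate "cobfdeqj", final "jqedfboc".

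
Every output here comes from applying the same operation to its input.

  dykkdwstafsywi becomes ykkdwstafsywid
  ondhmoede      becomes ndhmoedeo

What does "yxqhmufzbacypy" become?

In each case the input is transformed by: move the first character to the end.
So "yxqhmufzbacypy" becomes "xqhmufzbacypyy".

xqhmufzbacypyy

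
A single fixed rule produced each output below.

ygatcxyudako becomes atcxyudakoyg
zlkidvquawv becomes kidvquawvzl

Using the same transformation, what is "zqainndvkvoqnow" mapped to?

ainndvkvoqnowzq

The pattern: move the first 2 characters to the end (rotate left by 2).
Applying that to "zqainndvkvoqnow" gives "ainndvkvoqnowzq".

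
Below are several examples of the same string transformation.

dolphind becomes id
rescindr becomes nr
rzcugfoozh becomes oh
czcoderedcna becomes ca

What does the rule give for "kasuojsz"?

jz

What's happening: keep every other character starting from the second (positions 2nd, 4th, 6th, ...), then keep only the last 2 characters.
Working it through for "kasuojsz": intermediate "aujz", final "jz".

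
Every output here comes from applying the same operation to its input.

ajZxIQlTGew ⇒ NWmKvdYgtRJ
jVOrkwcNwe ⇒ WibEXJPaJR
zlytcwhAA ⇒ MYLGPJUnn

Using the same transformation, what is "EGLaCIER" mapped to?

rtyNpvre

What's happening: flip the case of every letter, then shift every letter 13 places forward in the alphabet (wrapping around) — i.e. ROT13.
On "EGLaCIER" that produces "rtyNpvre".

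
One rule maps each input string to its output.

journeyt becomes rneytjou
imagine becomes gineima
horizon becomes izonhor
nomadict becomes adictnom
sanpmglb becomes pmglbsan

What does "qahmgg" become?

mggqah

The rule is to move the first 3 characters to the end (rotate left by 3).
Applying that to "qahmgg" gives "mggqah".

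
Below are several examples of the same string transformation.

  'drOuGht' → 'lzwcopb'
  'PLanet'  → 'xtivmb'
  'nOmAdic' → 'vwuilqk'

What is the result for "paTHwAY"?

The transformation: shift every letter 8 places forward in the alphabet (wrapping around), then convert every letter to lowercase.
For "paTHwAY", step one produces "xiBPeIG"; step two turns that into "xibpeig".

xibpeig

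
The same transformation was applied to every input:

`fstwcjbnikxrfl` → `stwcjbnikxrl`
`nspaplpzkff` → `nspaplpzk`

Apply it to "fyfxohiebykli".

yxohiebykli

The transformation: remove every "f".
"fyfxohiebykli" → "yxohiebykli".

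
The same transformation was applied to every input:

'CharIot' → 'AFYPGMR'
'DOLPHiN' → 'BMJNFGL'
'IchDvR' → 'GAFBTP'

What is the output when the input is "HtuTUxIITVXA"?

Each output is the input with this applied: shift every letter 2 places backward in the alphabet (wrapping around), then convert every letter to uppercase.
Working it through for "HtuTUxIITVXA": intermediate "FrsRSvGGRTVY", final "FRSRSVGGRTVY".

FRSRSVGGRTVY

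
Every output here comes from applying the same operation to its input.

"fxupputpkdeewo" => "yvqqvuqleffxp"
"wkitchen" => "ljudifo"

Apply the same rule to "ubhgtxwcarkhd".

cihuyxdbslie

The transformation: delete the first character, then shift every letter 1 place forward in the alphabet (wrapping around).
On "ubhgtxwcarkhd": the first step gives "bhgtxwcarkhd", and the second then gives "cihuyxdbslie".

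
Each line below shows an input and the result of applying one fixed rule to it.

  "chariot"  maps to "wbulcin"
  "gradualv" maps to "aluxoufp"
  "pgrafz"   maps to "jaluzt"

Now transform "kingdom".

What's happening: shift every letter 6 places backward in the alphabet (wrapping around).
"kingdom" → "echaxig".

echaxig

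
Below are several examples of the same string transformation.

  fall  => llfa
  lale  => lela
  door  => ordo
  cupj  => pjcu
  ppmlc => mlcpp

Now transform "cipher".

pherci

Rule — move the first 2 characters to the end (rotate left by 2).
On "cipher" that produces "pherci".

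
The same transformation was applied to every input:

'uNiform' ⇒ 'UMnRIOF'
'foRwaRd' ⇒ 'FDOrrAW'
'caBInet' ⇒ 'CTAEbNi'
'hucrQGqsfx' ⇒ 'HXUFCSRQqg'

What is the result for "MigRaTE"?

The transformation: flip the case of every letter, then take characters alternately from the front and the back (1st, last, 2nd, 2nd-last, ...).
On "MigRaTE": the first step gives "mIGrAte", and the second then gives "meItGAr".

meItGAr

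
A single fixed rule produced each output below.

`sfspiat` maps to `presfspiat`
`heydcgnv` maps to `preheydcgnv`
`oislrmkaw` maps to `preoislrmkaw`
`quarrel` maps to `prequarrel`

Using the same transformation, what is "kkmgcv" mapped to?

prekkmgcv

In each case the input is transformed by: prepend "pre".
On "kkmgcv" that produces "prekkmgcv".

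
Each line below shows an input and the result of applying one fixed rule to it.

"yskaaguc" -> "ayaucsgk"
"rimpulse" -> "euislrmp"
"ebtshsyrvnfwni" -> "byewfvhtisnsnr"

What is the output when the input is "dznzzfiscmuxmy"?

czdzfziymxmuns

What's happening: sort the characters into alphabetical order, then take characters alternately from the front and the back (1st, last, 2nd, 2nd-last, ...).
"dznzzfiscmuxmy" → "cdfimmnsuxyzzz" → "czdzfziymxmuns".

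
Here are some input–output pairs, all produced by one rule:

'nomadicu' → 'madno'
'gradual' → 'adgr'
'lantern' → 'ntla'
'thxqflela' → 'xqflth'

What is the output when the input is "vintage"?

ntvi

Looking at the pairs, the operation is to delete the last 3 characters, then move the first 2 characters to the end (rotate left by 2).
"vintage" → "vint" → "ntvi".
(Check on "thxqflela": → "thxqfl" → "xqflth" ✓)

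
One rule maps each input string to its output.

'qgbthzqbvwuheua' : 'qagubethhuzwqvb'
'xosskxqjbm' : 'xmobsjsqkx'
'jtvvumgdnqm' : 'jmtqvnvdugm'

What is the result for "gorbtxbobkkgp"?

gpogrkbktbxob

Each output is the input with this applied: take characters alternately from the front and the back (1st, last, 2nd, 2nd-last, ...).
Applying that to "gorbtxbobkkgp" gives "gpogrkbktbxob".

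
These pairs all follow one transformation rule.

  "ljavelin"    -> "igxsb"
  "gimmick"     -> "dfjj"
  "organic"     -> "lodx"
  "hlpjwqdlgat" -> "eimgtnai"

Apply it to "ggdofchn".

What's happening: shift every letter 3 places backward in the alphabet (wrapping around), then delete the last 3 characters.
For "ggdofchn", step one produces "ddalczek"; step two turns that into "ddalc".

ddalc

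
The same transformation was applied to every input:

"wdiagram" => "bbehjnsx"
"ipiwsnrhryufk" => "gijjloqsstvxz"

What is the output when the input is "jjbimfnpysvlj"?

cgjkkkmnoqtwz

The rule is to sort the characters into alphabetical order, then shift every letter 1 place forward in the alphabet (wrapping around).
Working it through for "jjbimfnpysvlj": intermediate "bfijjjlmnpsvy", final "cgjkkkmnoqtwz".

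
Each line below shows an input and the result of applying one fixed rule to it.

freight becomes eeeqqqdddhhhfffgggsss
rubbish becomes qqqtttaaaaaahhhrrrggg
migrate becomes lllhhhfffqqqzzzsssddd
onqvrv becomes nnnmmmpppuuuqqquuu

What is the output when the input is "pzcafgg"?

The pattern: shift every letter 1 place backward in the alphabet (wrapping around), then repeat every character 3 times.
Applying both steps to "pzcafgg": "oybzeff", then "oooyyybbbzzzeeeffffff".

oooyyybbbzzzeeeffffff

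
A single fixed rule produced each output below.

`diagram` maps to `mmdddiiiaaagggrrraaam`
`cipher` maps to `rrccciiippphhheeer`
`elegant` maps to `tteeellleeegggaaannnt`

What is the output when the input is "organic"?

ccooorrrgggaaannniiic

Looking at the pairs, the operation is to repeat every character 3 times, then move the last 2 characters to the front (rotate right by 2).
For "organic", step one produces "ooorrrgggaaannniiiccc"; step two turns that into "ccooorrrgggaaannniiic".
(Check on "elegant": → "eeellleeegggaaannnttt" → "tteeellleeegggaaannnt" ✓)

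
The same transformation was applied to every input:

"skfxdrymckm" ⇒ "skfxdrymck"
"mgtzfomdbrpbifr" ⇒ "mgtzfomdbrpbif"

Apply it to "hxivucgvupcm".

The rule is to delete the last character.
Doing the same to "hxivucgvupcm": "hxivucgvupc".

hxivucgvupc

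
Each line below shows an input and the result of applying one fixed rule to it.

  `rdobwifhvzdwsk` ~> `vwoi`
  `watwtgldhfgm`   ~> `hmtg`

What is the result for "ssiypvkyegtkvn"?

Each output is the input with this applied: keep one character in every 3, starting at position 3 (positions 3rd, 6th, 9th, ...), then move the last 2 characters to the front (rotate right by 2).
Working it through for "ssiypvkyegtkvn": intermediate "ivek", final "ekiv".

ekiv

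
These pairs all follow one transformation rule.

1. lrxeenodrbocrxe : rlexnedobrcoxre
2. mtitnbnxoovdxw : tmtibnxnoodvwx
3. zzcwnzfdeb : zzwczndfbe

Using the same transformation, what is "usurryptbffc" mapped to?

suruyrtpfbcf

The transformation: swap each adjacent pair of characters (1↔2, 3↔4, ...).
Doing the same to "usurryptbffc": "suruyrtpfbcf".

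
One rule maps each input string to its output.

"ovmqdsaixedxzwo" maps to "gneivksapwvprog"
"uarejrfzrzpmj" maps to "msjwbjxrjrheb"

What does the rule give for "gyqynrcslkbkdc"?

The transformation: shift every letter 8 places backward in the alphabet (wrapping around).
On "gyqynrcslkbkdc" that produces "yqiqfjukdctcvu".

yqiqfjukdctcvu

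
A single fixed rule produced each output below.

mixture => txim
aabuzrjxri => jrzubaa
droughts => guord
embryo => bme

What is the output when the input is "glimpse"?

milg

Looking at the pairs, the operation is to delete the last 3 characters, then reverse the string.
For "glimpse", step one produces "glim"; step two turns that into "milg".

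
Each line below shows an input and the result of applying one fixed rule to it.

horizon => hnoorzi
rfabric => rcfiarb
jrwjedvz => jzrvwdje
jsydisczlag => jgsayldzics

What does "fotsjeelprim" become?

The pattern: take characters alternately from the front and the back (1st, last, 2nd, 2nd-last, ...).
For "fotsjeelprim" the result is "fmoitrspjlee".

fmoitrspjlee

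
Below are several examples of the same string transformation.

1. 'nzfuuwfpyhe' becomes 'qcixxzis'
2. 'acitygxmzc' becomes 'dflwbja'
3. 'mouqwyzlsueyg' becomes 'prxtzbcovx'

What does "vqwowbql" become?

Each output is the input with this applied: shift every letter 3 places forward in the alphabet (wrapping around), then delete the last 3 characters.
On "vqwowbql": the first step gives "ytzrzeto", and the second then gives "ytzrz".

ytzrz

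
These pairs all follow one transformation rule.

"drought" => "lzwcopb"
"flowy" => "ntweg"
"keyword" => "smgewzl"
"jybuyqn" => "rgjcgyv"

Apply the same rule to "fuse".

ncam

In each case the input is transformed by: shift every letter 8 places forward in the alphabet (wrapping around).
Applying that to "fuse" gives "ncam".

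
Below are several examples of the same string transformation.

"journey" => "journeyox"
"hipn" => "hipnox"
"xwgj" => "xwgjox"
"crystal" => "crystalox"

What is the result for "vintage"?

vintageox

Each output is the input with this applied: append "ox".
Doing the same to "vintage": "vintageox".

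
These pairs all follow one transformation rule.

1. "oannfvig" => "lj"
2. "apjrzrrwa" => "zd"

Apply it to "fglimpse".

vh

What's happening: shift every letter 3 places forward in the alphabet (wrapping around), then keep only the last 2 characters.
On "fglimpse" that produces "vh".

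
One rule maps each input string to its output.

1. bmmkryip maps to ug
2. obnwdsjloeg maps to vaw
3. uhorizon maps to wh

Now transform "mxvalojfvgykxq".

dwds

The rule is to keep one character in every 3, starting at position 3 (positions 3rd, 6th, 9th, ...), then shift every letter 8 places forward in the alphabet (wrapping around).
"mxvalojfvgykxq" → "vovk" → "dwds".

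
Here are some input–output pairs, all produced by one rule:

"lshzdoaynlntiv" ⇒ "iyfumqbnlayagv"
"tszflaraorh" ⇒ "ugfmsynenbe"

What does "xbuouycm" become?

The rule is to move the last character to the front, then shift every letter 13 places forward in the alphabet (wrapping around) — i.e. ROT13.
Applying both steps to "xbuouycm": "mxbuouyc", then "zkohbhlp".

zkohbhlp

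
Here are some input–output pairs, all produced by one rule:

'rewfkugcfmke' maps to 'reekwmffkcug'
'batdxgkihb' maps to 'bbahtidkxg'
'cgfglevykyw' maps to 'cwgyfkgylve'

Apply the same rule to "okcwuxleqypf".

ofkpcywquexl

Looking at the pairs, the operation is to take characters alternately from the front and the back (1st, last, 2nd, 2nd-last, ...).
For "okcwuxleqypf" the result is "ofkpcywquexl".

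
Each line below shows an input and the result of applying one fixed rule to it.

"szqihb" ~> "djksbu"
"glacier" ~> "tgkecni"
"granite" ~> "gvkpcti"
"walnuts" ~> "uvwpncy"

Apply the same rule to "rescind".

fpkeugt

Rule — shift every letter 2 places forward in the alphabet (wrapping around), then reverse the string.
For "rescind", step one produces "tguekpf"; step two turns that into "fpkeugt".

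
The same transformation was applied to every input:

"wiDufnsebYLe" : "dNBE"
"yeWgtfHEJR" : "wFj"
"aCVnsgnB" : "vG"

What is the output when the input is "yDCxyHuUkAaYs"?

chKy

The pattern: keep one character in every 3, starting at position 3 (positions 3rd, 6th, 9th, ...), then flip the case of every letter.
Applying both steps to "yDCxyHuUkAaYs": "CHkY", then "chKy".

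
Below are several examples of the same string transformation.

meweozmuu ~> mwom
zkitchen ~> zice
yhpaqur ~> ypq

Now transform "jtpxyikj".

jpyk

Each output is the input with this applied: move the last character to the front, then keep every other character starting from the second (positions 2nd, 4th, 6th, ...).
On "jtpxyikj": the first step gives "jjtpxyik", and the second then gives "jpyk".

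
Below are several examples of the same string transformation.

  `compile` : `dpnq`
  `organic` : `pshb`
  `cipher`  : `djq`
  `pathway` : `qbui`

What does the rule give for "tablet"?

The rule is to shift every letter 1 place forward in the alphabet (wrapping around), then delete the last 3 characters.
On "tablet": the first step gives "ubcmfu", and the second then gives "ubc".

ubc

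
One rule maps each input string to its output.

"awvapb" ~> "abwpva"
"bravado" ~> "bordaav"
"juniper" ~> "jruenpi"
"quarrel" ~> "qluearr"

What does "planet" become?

ptlean

The transformation: take characters alternately from the front and the back (1st, last, 2nd, 2nd-last, ...).
So "planet" becomes "ptlean".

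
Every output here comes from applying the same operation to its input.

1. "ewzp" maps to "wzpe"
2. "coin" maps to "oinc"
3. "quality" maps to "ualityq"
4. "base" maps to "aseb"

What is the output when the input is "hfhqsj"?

The pattern: move the first character to the end.
For "hfhqsj" the result is "fhqsjh".

fhqsjh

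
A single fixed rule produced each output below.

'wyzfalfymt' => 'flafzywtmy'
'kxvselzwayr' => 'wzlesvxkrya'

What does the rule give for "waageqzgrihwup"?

In each case the input is transformed by: move the last 3 characters to the front (rotate right by 3), then reverse the string.
Applying both steps to "waageqzgrihwup": "wupwaageqzgrih", then "hirgzqegaawpuw".
(Check on "wyzfalfymt": → "ymtwyzfalf" → "flafzywtmy" ✓)

hirgzqegaawpuw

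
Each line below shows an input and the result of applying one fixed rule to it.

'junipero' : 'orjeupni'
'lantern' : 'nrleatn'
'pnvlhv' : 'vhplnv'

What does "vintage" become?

egvaitn

The rule is to move the last character to the front, then take characters alternately from the front and the back (1st, last, 2nd, 2nd-last, ...).
"vintage" → "egvaitn".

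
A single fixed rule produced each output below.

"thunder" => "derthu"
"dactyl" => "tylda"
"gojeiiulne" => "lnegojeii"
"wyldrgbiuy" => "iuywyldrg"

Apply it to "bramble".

blebra

Each output is the input with this applied: move the last 3 characters to the front (rotate right by 3), then delete the last character.
Applying both steps to "bramble": "blebram", then "blebra".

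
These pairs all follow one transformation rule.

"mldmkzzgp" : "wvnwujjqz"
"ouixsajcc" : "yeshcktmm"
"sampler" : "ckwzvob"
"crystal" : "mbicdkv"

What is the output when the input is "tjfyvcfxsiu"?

dtpifmphcse

What's happening: shift every letter 10 places forward in the alphabet (wrapping around).
So "tjfyvcfxsiu" becomes "dtpifmphcse".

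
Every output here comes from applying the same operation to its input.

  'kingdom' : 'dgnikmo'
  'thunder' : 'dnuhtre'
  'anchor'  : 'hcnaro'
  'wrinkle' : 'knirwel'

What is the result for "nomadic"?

The transformation: move the last 2 characters to the front (rotate right by 2), then reverse the string.
"nomadic" → "icnomad" → "damonci".
(Check on "thunder": → "erthund" → "dnuhtre" ✓)

damonci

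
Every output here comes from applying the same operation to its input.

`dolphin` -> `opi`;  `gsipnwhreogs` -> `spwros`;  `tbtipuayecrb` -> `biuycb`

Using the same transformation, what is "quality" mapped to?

The rule is to keep every other character starting from the second (positions 2nd, 4th, 6th, ...).
On "quality" that produces "ult".

ult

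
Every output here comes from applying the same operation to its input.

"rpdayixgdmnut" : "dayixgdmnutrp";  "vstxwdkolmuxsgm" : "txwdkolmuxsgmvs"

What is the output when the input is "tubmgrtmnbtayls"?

In each case the input is transformed by: move the first 2 characters to the end (rotate left by 2).
On "tubmgrtmnbtayls" that produces "bmgrtmnbtaylstu".

bmgrtmnbtaylstu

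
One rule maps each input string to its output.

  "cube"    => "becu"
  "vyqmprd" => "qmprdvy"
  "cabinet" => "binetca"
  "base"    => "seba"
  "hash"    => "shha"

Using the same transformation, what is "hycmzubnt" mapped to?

cmzubnthy

The transformation: move the first 2 characters to the end (rotate left by 2).
"hycmzubnt" → "cmzubnthy".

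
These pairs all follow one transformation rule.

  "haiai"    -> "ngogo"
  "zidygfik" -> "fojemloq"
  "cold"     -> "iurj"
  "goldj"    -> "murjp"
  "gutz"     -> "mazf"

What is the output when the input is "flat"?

lrgz

Looking at the pairs, the operation is to shift every letter 6 places forward in the alphabet (wrapping around).
Applying that to "flat" gives "lrgz".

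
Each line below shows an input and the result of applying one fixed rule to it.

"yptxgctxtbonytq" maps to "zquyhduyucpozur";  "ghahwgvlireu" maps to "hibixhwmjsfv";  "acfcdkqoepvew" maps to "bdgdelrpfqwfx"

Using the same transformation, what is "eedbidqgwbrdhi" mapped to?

ffecjerhxcseij

What's happening: shift every letter 1 place forward in the alphabet (wrapping around).
So "eedbidqgwbrdhi" becomes "ffecjerhxcseij".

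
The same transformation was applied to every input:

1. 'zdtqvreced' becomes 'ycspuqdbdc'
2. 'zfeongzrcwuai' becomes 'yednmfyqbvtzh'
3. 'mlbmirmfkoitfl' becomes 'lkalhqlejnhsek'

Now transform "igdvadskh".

hfcuzcrjg

What's happening: shift every letter 1 place backward in the alphabet (wrapping around).
Doing the same to "igdvadskh": "hfcuzcrjg".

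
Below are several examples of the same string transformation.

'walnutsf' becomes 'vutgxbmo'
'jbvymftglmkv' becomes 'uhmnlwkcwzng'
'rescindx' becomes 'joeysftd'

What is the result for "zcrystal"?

Rule — shift every letter 1 place forward in the alphabet (wrapping around), then swap the front and back halves of the string.
On "zcrystal": the first step gives "adsztubm", and the second then gives "tubmadsz".

tubmadsz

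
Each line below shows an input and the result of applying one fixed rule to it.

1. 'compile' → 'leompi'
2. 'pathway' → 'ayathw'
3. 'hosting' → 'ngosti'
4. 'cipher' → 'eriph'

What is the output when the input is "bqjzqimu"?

muqjzqi

The pattern: delete the first character, then move the last 2 characters to the front (rotate right by 2).
Applying both steps to "bqjzqimu": "qjzqimu", then "muqjzqi".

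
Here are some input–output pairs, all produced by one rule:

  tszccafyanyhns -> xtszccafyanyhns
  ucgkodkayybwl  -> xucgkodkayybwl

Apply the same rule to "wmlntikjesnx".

The rule is to prepend "x".
Applying that to "wmlntikjesnx" gives "xwmlntikjesnx".

xwmlntikjesnx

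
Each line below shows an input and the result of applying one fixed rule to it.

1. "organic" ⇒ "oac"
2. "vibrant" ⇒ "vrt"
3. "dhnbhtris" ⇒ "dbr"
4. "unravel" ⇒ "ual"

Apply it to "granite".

What's happening: keep one character in every 3, starting at position 1 (positions 1st, 4th, 7th, ...).
Applying that to "granite" gives "gne".

gne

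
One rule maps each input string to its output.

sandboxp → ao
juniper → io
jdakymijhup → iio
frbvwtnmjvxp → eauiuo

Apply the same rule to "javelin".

In each case the input is transformed by: shift every letter 1 place backward in the alphabet (wrapping around), then keep only the vowels.
Starting from "javelin": after the first operation, "izudkhm"; after the second, "iu".
(Check on "juniper": → "itmhodq" → "io" ✓)

iu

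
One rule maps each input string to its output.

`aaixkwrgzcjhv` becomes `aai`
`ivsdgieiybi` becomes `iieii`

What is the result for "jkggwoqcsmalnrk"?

oa

The rule is to keep only the vowels.
For "jkggwoqcsmalnrk" the result is "oa".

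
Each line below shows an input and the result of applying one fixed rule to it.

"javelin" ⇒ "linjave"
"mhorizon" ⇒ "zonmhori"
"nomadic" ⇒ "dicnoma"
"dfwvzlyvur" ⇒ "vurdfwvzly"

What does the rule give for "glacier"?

Each output is the input with this applied: move the last 3 characters to the front (rotate right by 3).
For "glacier" the result is "ierglac".

ierglac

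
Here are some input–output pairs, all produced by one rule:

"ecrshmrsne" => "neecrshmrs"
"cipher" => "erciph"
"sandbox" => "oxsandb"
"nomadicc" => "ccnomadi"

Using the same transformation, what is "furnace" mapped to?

cefurna

Looking at the pairs, the operation is to move the last 2 characters to the front (rotate right by 2).
Applying that to "furnace" gives "cefurna".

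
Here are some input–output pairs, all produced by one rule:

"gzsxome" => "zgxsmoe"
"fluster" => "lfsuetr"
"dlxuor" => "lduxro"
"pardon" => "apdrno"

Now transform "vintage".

The rule is to swap each adjacent pair of characters (1↔2, 3↔4, ...).
So "vintage" becomes "ivtngae".

ivtngae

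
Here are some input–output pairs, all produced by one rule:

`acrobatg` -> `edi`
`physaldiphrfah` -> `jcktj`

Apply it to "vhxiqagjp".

The transformation: shift every letter 2 places forward in the alphabet (wrapping around), then keep one character in every 3, starting at position 2 (positions 2nd, 5th, 8th, ...).
Working it through for "vhxiqagjp": intermediate "xjzkscilr", final "jsl".
(Check on "acrobatg": → "cetqdcvi" → "edi" ✓)

jsl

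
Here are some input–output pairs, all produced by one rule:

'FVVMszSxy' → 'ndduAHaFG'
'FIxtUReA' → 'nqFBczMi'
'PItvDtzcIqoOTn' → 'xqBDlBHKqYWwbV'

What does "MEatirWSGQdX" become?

What's happening: flip the case of every letter, then shift every letter 8 places forward in the alphabet (wrapping around).
Working it through for "MEatirWSGQdX": intermediate "meATIRwsgqDx", final "umIBQZeaoyLf".

umIBQZeaoyLf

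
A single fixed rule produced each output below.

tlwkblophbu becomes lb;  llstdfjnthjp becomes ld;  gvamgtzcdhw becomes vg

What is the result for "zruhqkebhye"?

Rule — keep one character in every 3, starting at position 2 (positions 2nd, 5th, 8th, ...), then keep only the first 2 characters.
Working it through for "zruhqkebhye": intermediate "rqbe", final "rq".

rq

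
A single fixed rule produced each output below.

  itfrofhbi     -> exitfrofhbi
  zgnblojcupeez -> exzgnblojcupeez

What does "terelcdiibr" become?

Rule — prepend "ex".
On "terelcdiibr" that produces "exterelcdiibr".

exterelcdiibr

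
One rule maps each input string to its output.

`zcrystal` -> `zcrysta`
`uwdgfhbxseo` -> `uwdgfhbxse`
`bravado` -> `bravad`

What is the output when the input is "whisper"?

whispe

Rule — delete the last character.
For "whisper" the result is "whispe".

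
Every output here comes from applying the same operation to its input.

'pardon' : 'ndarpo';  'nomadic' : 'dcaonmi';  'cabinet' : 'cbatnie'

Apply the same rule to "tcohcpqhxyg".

What's happening: sort the characters into reverse alphabetical order, then move the last 3 characters to the front (rotate right by 3).
For "tcohcpqhxyg", step one produces "yxtqpohhgcc"; step two turns that into "gccyxtqpohh".

gccyxtqpohh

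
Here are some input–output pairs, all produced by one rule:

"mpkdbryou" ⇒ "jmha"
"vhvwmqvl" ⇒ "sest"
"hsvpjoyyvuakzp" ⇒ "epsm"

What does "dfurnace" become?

Each output is the input with this applied: shift every letter 3 places backward in the alphabet (wrapping around), then keep only the first 4 characters.
"dfurnace" → "acro".

acro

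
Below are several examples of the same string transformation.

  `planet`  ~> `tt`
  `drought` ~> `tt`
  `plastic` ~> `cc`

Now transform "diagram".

The transformation: double every character, then keep only the last 2 characters.
For "diagram", step one produces "ddiiaaggrraamm"; step two turns that into "mm".
(Check on "planet": → "ppllaanneett" → "tt" ✓)

mm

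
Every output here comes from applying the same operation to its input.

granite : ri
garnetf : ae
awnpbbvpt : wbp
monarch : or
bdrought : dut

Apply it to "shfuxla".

The transformation: keep one character in every 3, starting at position 2 (positions 2nd, 5th, 8th, ...).
On "shfuxla" that produces "hx".

hx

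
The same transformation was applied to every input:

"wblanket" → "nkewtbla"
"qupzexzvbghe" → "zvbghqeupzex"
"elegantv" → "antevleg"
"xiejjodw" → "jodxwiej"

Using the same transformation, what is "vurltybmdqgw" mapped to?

Looking at the pairs, the operation is to swap the first and last characters, then swap the front and back halves of the string.
"vurltybmdqgw" → "wurltybmdqgv" → "bmdqgvwurlty".
(Check on "wblanket": → "tblankew" → "nkewtbla" ✓)

bmdqgvwurlty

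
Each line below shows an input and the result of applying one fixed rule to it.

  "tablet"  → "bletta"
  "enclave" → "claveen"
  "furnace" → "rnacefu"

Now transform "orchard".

chardor

The pattern: move the first 2 characters to the end (rotate left by 2).
Applying that to "orchard" gives "chardor".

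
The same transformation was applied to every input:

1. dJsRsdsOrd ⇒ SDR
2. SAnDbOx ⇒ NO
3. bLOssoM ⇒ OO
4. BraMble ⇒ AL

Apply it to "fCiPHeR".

IE

Rule — keep one character in every 3, starting at position 3 (positions 3rd, 6th, 9th, ...), then convert every letter to uppercase.
Starting from "fCiPHeR": after the first operation, "ie"; after the second, "IE".
(Check on "BraMble": → "al" → "AL" ✓)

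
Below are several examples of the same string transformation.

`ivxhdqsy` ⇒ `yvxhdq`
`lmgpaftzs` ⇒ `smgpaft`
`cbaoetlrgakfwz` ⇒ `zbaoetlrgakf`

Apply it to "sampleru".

uample

The transformation: swap the first and last characters, then delete the last 2 characters.
For "sampleru", step one produces "uamplers"; step two turns that into "uample".
(Check on "lmgpaftzs": → "smgpaftzl" → "smgpaft" ✓)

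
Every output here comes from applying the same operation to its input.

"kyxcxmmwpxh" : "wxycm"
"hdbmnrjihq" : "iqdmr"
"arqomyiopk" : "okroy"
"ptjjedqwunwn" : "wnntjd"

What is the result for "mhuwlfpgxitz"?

What's happening: keep every other character starting from the second (positions 2nd, 4th, 6th, ...), then move the first 3 characters to the end (rotate left by 3).
Starting from "mhuwlfpgxitz": after the first operation, "hwfgiz"; after the second, "gizhwf".
(Check on "ptjjedqwunwn": → "tjdwnn" → "wnntjd" ✓)

gizhwf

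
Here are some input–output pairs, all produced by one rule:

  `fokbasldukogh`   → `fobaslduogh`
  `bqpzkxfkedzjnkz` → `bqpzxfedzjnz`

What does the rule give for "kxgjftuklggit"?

The pattern: remove every "k".
For "kxgjftuklggit" the result is "xgjftulggit".

xgjftulggit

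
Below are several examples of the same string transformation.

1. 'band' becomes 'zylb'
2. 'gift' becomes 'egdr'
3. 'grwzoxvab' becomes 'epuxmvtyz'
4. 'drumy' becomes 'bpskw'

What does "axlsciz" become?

In each case the input is transformed by: shift every letter 2 places backward in the alphabet (wrapping around).
Applying that to "axlsciz" gives "yvjqagx".

yvjqagx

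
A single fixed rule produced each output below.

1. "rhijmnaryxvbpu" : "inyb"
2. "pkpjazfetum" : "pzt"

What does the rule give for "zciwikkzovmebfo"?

ikoeo

The rule is to keep one character in every 3, starting at position 3 (positions 3rd, 6th, 9th, ...).
"zciwikkzovmebfo" → "ikoeo".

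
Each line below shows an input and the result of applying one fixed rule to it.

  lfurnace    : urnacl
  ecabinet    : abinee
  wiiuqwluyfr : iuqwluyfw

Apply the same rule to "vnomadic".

The transformation: swap the first and last characters, then delete the first 2 characters.
Working it through for "vnomadic": intermediate "cnomadiv", final "omadiv".
(Check on "ecabinet": → "tcabinee" → "abinee" ✓)

omadiv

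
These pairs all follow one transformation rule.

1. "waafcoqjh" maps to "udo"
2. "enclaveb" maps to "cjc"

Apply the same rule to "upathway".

sry

Looking at the pairs, the operation is to shift every letter 2 places backward in the alphabet (wrapping around), then keep one character in every 3, starting at position 1 (positions 1st, 4th, 7th, ...).
Working it through for "upathway": intermediate "snyrfuyw", final "sry".
(Check on "waafcoqjh": → "uyydamohf" → "udo" ✓)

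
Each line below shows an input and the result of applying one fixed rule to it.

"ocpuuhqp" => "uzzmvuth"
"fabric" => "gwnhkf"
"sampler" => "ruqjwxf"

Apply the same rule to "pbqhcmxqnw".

The rule is to shift every letter 5 places forward in the alphabet (wrapping around), then move the first 2 characters to the end (rotate left by 2).
On "pbqhcmxqnw": the first step gives "ugvmhrcvsb", and the second then gives "vmhrcvsbug".

vmhrcvsbug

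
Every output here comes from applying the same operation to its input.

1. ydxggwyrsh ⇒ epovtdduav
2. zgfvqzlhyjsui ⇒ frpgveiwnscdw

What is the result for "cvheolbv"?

Rule — reverse the string, then shift every letter 3 places backward in the alphabet (wrapping around).
Applying both steps to "cvheolbv": "vbloehvc", then "syilbesz".

syilbesz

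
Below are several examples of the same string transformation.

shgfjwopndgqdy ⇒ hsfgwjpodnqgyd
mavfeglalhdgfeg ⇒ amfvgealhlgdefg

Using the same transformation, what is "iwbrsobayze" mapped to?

wirbosabzye

Looking at the pairs, the operation is to swap each adjacent pair of characters (1↔2, 3↔4, ...).
"iwbrsobayze" → "wirbosabzye".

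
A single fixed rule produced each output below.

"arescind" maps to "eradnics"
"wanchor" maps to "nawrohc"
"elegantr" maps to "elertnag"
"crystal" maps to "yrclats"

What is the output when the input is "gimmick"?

The pattern: move the first 3 characters to the end (rotate left by 3), then reverse the string.
Doing the same to "gimmick": "migkcim".
(Check on "elegantr": → "gantrele" → "elertnag" ✓)

migkcim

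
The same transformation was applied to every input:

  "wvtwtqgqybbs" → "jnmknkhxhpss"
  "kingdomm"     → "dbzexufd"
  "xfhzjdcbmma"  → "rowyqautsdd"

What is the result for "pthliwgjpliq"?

hgkycznxagcz

Rule — shift every letter 9 places backward in the alphabet (wrapping around), then move the last character to the front.
For "pthliwgjpliq", step one produces "gkycznxagczh"; step two turns that into "hgkycznxagcz".
(Check on "wvtwtqgqybbs": → "nmknkhxhpssj" → "jnmknkhxhpss" ✓)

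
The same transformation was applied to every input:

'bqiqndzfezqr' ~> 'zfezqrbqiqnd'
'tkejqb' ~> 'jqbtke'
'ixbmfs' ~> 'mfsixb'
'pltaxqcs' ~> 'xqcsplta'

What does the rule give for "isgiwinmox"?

inmoxisgiw

The pattern: swap the front and back halves of the string.
So "isgiwinmox" becomes "inmoxisgiw".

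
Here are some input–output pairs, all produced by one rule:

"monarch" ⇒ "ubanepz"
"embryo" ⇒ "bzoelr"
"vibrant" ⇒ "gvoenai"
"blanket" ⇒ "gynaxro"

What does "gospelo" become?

In each case the input is transformed by: swap the first and last characters, then shift every letter 13 places forward in the alphabet (wrapping around) — i.e. ROT13.
Applying both steps to "gospelo": "oospelg", then "bbfcryt".
(Check on "blanket": → "tlankeb" → "gynaxro" ✓)

bbfcryt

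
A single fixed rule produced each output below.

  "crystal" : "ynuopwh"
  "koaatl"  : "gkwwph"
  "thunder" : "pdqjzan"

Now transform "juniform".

fqjebkni

The transformation: shift every letter 4 places backward in the alphabet (wrapping around).
For "juniform" the result is "fqjebkni".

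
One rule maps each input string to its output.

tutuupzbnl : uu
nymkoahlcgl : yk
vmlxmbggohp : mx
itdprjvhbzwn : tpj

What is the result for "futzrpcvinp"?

uz

What's happening: keep every other character starting from the second (positions 2nd, 4th, 6th, ...), then delete the last 3 characters.
Applying that to "futzrpcvinp" gives "uz".
(Check on "itdprjvhbzwn": → "tpjhzn" → "tpj" ✓)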